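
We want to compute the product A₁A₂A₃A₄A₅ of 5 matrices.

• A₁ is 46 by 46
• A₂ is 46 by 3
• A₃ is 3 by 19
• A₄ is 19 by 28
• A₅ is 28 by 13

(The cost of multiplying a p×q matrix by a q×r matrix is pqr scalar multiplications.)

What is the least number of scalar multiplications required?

10830

Adjacent pairs: A₁A₂ = 46·46·3 = 6348; A₂A₃ = 46·3·19 = 2622; A₃A₄ = 3·19·28 = 1596; A₄A₅ = 19·28·13 = 6916.
Length 3: A₁..A₃: k=1: 0+2622+46·46·19=42826; k=2: 6348+0+46·3·19=8970 → min 8970 | A₂..A₄: k=2: 0+1596+46·3·28=5460; k=3: 2622+0+46·19·28=27094 → min 5460 | A₃..A₅: k=3: 0+6916+3·19·13=7657; k=4: 1596+0+3·28·13=2688 → min 2688.
Length 4: A₁..A₄: k=1: 0+5460+46·46·28=64708; k=2: 6348+1596+46·3·28=11808; k=3: 8970+0+46·19·28=33442 → min 11808 | A₂..A₅: k=2: 0+2688+46·3·13=4482; k=3: 2622+6916+46·19·13=20900; k=4: 5460+0+46·28·13=22204 → min 4482.
Length 5: A₁..A₅: k=1: 0+4482+46·46·13=31990; k=2: 6348+2688+46·3·13=10830; k=3: 8970+6916+46·19·13=27248; k=4: 11808+0+46·28·13=28552 → min 10830.
Optimal order: ((A₁A₂)((A₃A₄)A₅)) with cost 10830.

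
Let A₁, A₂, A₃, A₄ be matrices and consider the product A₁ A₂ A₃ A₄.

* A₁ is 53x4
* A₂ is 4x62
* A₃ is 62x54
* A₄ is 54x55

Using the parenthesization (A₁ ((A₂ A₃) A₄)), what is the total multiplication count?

36932

(A₂ A₃): 4×62 by 62×54 → 4×54, cost 4·62·54 = 13392
((A₂ A₃) A₄): 4×54 by 54×55 → 4×55, cost 4·54·55 = 11880; cumulative 25272
(A₁ ((A₂ A₃) A₄)): 53×4 by 4×55 → 53×55, cost 53·4·55 = 11660; cumulative 36932
Total: 36932 scalar multiplications.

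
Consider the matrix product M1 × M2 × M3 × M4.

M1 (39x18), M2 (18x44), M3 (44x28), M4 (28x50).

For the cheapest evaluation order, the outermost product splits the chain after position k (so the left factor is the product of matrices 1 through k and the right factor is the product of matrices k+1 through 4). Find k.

1

Adjacent pairs: M1M2 = 39·18·44 = 30888; M2M3 = 18·44·28 = 22176; M3M4 = 44·28·50 = 61600.
Length 3: M1..M3: k=1: 0+22176+39·18·28=41832; k=2: 30888+0+39·44·28=78936 → min 41832 | M2..M4: k=2: 0+61600+18·44·50=101200; k=3: 22176+0+18·28·50=47376 → min 47376.
Top-level splits: k=1: (M1..M1)·(M2..M4) → 0+47376+39·18·50 = 82476; k=2: (M1..M2)·(M3..M4) → 30888+61600+39·44·50 = 178288; k=3: (M1..M3)·(M4..M4) → 41832+0+39·28·50 = 96432.
Best split is after M1, i.e. k = 1.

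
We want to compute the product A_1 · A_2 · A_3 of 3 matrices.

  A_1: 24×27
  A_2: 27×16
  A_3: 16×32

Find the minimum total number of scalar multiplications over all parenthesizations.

Order (A_1 · (A_2 · A_3)): (A_2 · A_3): 27×16 by 16×32 → 27×32, cost 27·16·32 = 13824; (A_1 · (A_2 · A_3)): 24×27 by 27×32 → 24×32, cost 24·27·32 = 20736; cumulative 34560. Total 34560.
Order ((A_1 · A_2) · A_3): (A_1 · A_2): 24×27 by 27×16 → 24×16, cost 24·27·16 = 10368; ((A_1 · A_2) · A_3): 24×16 by 16×32 → 24×32, cost 24·16·32 = 12288; cumulative 22656. Total 22656.
Minimum: 22656.

22656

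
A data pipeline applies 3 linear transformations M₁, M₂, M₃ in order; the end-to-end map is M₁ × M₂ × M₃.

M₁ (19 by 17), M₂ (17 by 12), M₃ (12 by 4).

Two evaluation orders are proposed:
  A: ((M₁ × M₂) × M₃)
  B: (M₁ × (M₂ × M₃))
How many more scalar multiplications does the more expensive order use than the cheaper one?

2680

Order A = ((M₁ × M₂) × M₃): (M₁ × M₂): 19×17 by 17×12 → 19×12, cost 19·17·12 = 3876; ((M₁ × M₂) × M₃): 19×12 by 12×4 → 19×4, cost 19·12·4 = 912; cumulative 4788. Total 4788.
Order B = (M₁ × (M₂ × M₃)): (M₂ × M₃): 17×12 by 12×4 → 17×4, cost 17·12·4 = 816; (M₁ × (M₂ × M₃)): 19×17 by 17×4 → 19×4, cost 19·17·4 = 1292; cumulative 2108. Total 2108.
Difference: |4788 − 2108| = 2680.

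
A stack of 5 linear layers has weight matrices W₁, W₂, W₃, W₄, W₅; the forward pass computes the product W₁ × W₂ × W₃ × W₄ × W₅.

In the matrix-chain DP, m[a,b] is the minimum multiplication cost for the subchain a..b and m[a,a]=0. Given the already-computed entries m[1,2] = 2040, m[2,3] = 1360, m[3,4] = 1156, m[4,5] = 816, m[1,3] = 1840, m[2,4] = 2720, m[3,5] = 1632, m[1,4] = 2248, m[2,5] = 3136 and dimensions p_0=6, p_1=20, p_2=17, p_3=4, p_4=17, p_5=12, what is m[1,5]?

m[1,5] = min over k∈[1,4] of m[1,k]+m[k+1,5]+p_{0}·p_k·p_{5}.
k=1: 0 + 3136 + 6·20·12 = 4576; k=2: 2040 + 1632 + 6·17·12 = 4896; k=3: 1840 + 816 + 6·4·12 = 2944; k=4: 2248 + 0 + 6·17·12 = 3472.
Minimum: 2944 at k=3.

2944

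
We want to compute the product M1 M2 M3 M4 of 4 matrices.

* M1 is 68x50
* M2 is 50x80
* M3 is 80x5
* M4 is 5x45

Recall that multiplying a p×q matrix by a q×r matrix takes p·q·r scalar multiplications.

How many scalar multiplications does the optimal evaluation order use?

Adjacent pairs: M1M2 = 68·50·80 = 272000; M2M3 = 50·80·5 = 20000; M3M4 = 80·5·45 = 18000.
Length 3: M1..M3: k=1: 0+20000+68·50·5=37000; k=2: 272000+0+68·80·5=299200 → min 37000 | M2..M4: k=2: 0+18000+50·80·45=198000; k=3: 20000+0+50·5·45=31250 → min 31250.
Length 4: M1..M4: k=1: 0+31250+68·50·45=184250; k=2: 272000+18000+68·80·45=534800; k=3: 37000+0+68·5·45=52300 → min 52300.
Optimal order: ((M1 (M2 M3)) M4) with cost 52300.

52300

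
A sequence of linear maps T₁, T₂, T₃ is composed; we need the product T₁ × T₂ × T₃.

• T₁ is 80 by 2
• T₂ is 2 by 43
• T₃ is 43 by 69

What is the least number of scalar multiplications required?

16974

Order (T₁ × (T₂ × T₃)): (T₂ × T₃): 2×43 by 43×69 → 2×69, cost 2·43·69 = 5934; (T₁ × (T₂ × T₃)): 80×2 by 2×69 → 80×69, cost 80·2·69 = 11040; cumulative 16974. Total 16974.
Order ((T₁ × T₂) × T₃): (T₁ × T₂): 80×2 by 2×43 → 80×43, cost 80·2·43 = 6880; ((T₁ × T₂) × T₃): 80×43 by 43×69 → 80×69, cost 80·43·69 = 237360; cumulative 244240. Total 244240.
Minimum: 16974.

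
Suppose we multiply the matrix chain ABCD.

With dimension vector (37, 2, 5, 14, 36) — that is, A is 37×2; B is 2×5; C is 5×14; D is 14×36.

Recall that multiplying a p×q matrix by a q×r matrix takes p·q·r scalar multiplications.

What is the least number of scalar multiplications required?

Adjacent pairs: AB = 37·2·5 = 370; BC = 2·5·14 = 140; CD = 5·14·36 = 2520.
Length 3: A..C: k=1: 0+140+37·2·14=1176; k=2: 370+0+37·5·14=2960 → min 1176 | B..D: k=2: 0+2520+2·5·36=2880; k=3: 140+0+2·14·36=1148 → min 1148.
Length 4: A..D: k=1: 0+1148+37·2·36=3812; k=2: 370+2520+37·5·36=9550; k=3: 1176+0+37·14·36=19824 → min 3812.
Optimal order: (A((BC)D)) with cost 3812.

3812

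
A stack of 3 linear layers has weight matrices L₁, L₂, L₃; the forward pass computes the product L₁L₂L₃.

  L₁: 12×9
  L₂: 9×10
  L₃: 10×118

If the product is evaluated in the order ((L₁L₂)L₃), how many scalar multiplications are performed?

15240

(L₁L₂): 12×9 by 9×10 → 12×10, cost 12·9·10 = 1080
((L₁L₂)L₃): 12×10 by 10×118 → 12×118, cost 12·10·118 = 14160; cumulative 15240
Total: 15240 scalar multiplications.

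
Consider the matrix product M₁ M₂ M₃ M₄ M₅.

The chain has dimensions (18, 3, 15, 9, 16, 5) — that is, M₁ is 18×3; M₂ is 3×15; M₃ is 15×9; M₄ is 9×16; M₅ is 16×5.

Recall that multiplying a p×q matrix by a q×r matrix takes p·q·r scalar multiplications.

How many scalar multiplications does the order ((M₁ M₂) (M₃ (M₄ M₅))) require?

3555

(M₁ M₂): 18×3 by 3×15 → 18×15, cost 18·3·15 = 810
(M₄ M₅): 9×16 by 16×5 → 9×5, cost 9·16·5 = 720
(M₃ (M₄ M₅)): 15×9 by 9×5 → 15×5, cost 15·9·5 = 675; cumulative 1395
((M₁ M₂) (M₃ (M₄ M₅))): 18×15 by 15×5 → 18×5, cost 18·15·5 = 1350; cumulative 3555
Total: 3555 scalar multiplications.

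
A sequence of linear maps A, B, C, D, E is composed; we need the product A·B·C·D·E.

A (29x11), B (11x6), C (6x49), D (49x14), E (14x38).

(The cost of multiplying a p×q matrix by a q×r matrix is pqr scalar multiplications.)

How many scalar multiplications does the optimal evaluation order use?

15834

Adjacent pairs: AB = 29·11·6 = 1914; BC = 11·6·49 = 3234; CD = 6·49·14 = 4116; DE = 49·14·38 = 26068.
Length 3: A..C: k=1: 0+3234+29·11·49=18865; k=2: 1914+0+29·6·49=10440 → min 10440 | B..D: k=2: 0+4116+11·6·14=5040; k=3: 3234+0+11·49·14=10780 → min 5040 | C..E: k=3: 0+26068+6·49·38=37240; k=4: 4116+0+6·14·38=7308 → min 7308.
Length 4: A..D: k=1: 0+5040+29·11·14=9506; k=2: 1914+4116+29·6·14=8466; k=3: 10440+0+29·49·14=30334 → min 8466 | B..E: k=2: 0+7308+11·6·38=9816; k=3: 3234+26068+11·49·38=49784; k=4: 5040+0+11·14·38=10892 → min 9816.
Length 5: A..E: k=1: 0+9816+29·11·38=21938; k=2: 1914+7308+29·6·38=15834; k=3: 10440+26068+29·49·38=90506; k=4: 8466+0+29·14·38=23894 → min 15834.
Optimal order: ((A·B)·((C·D)·E)) with cost 15834.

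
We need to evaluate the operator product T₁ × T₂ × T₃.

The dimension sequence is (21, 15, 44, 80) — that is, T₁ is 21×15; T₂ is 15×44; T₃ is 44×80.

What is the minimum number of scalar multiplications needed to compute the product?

78000

Order (T₁ × (T₂ × T₃)): (T₂ × T₃): 15×44 by 44×80 → 15×80, cost 15·44·80 = 52800; (T₁ × (T₂ × T₃)): 21×15 by 15×80 → 21×80, cost 21·15·80 = 25200; cumulative 78000. Total 78000.
Order ((T₁ × T₂) × T₃): (T₁ × T₂): 21×15 by 15×44 → 21×44, cost 21·15·44 = 13860; ((T₁ × T₂) × T₃): 21×44 by 44×80 → 21×80, cost 21·44·80 = 73920; cumulative 87780. Total 87780.
Minimum: 78000.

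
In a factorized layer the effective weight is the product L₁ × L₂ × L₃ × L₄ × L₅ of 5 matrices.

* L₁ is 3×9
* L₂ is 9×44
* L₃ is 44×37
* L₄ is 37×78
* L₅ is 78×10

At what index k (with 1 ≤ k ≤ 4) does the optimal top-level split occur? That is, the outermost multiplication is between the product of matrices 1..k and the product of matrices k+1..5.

Adjacent pairs: L₁L₂ = 3·9·44 = 1188; L₂L₃ = 9·44·37 = 14652; L₃L₄ = 44·37·78 = 126984; L₄L₅ = 37·78·10 = 28860.
Length 3: L₁..L₃: k=1: 0+14652+3·9·37=15651; k=2: 1188+0+3·44·37=6072 → min 6072 | L₂..L₄: k=2: 0+126984+9·44·78=157872; k=3: 14652+0+9·37·78=40626 → min 40626 | L₃..L₅: k=3: 0+28860+44·37·10=45140; k=4: 126984+0+44·78·10=161304 → min 45140.
Length 4: L₁..L₄: k=1: 0+40626+3·9·78=42732; k=2: 1188+126984+3·44·78=138468; k=3: 6072+0+3·37·78=14730 → min 14730 | L₂..L₅: k=2: 0+45140+9·44·10=49100; k=3: 14652+28860+9·37·10=46842; k=4: 40626+0+9·78·10=47646 → min 46842.
Top-level splits: k=1: (L₁..L₁)·(L₂..L₅) → 0+46842+3·9·10 = 47112; k=2: (L₁..L₂)·(L₃..L₅) → 1188+45140+3·44·10 = 47648; k=3: (L₁..L₃)·(L₄..L₅) → 6072+28860+3·37·10 = 36042; k=4: (L₁..L₄)·(L₅..L₅) → 14730+0+3·78·10 = 17070.
Best split is after L₄, i.e. k = 4.

4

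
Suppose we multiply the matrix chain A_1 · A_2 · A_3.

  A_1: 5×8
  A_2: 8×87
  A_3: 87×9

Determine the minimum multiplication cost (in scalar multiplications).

6624

Order (A_1 · (A_2 · A_3)): (A_2 · A_3): 8×87 by 87×9 → 8×9, cost 8·87·9 = 6264; (A_1 · (A_2 · A_3)): 5×8 by 8×9 → 5×9, cost 5·8·9 = 360; cumulative 6624. Total 6624.
Order ((A_1 · A_2) · A_3): (A_1 · A_2): 5×8 by 8×87 → 5×87, cost 5·8·87 = 3480; ((A_1 · A_2) · A_3): 5×87 by 87×9 → 5×9, cost 5·87·9 = 3915; cumulative 7395. Total 7395.
Minimum: 6624.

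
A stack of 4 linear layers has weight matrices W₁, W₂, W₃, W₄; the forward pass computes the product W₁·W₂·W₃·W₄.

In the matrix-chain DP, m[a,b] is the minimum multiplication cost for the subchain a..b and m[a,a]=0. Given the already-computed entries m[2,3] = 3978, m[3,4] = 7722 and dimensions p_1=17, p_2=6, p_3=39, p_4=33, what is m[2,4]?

m[2,4] = min over k∈[2,3] of m[2,k]+m[k+1,4]+p_{1}·p_k·p_{4}.
k=2: 0 + 7722 + 17·6·33 = 11088; k=3: 3978 + 0 + 17·39·33 = 25857.
Minimum: 11088 at k=2.

11088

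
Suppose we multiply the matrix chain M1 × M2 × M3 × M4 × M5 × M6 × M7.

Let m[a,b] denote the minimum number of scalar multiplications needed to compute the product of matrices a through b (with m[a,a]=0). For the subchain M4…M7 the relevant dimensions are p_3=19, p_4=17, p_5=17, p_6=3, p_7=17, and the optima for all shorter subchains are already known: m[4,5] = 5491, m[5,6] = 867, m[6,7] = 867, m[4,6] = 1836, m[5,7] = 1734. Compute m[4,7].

2805

m[4,7] = min over k∈[4,6] of m[4,k]+m[k+1,7]+p_{3}·p_k·p_{7}.
k=4: 0 + 1734 + 19·17·17 = 7225; k=5: 5491 + 867 + 19·17·17 = 11849; k=6: 1836 + 0 + 19·3·17 = 2805.
Minimum: 2805 at k=6.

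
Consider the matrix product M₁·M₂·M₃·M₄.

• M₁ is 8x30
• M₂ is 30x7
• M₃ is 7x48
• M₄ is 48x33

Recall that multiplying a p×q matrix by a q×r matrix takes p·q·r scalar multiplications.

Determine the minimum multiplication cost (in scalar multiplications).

14616

Adjacent pairs: M₁M₂ = 8·30·7 = 1680; M₂M₃ = 30·7·48 = 10080; M₃M₄ = 7·48·33 = 11088.
Length 3: M₁..M₃: k=1: 0+10080+8·30·48=21600; k=2: 1680+0+8·7·48=4368 → min 4368 | M₂..M₄: k=2: 0+11088+30·7·33=18018; k=3: 10080+0+30·48·33=57600 → min 18018.
Length 4: M₁..M₄: k=1: 0+18018+8·30·33=25938; k=2: 1680+11088+8·7·33=14616; k=3: 4368+0+8·48·33=17040 → min 14616.
Optimal order: ((M₁·M₂)·(M₃·M₄)) with cost 14616.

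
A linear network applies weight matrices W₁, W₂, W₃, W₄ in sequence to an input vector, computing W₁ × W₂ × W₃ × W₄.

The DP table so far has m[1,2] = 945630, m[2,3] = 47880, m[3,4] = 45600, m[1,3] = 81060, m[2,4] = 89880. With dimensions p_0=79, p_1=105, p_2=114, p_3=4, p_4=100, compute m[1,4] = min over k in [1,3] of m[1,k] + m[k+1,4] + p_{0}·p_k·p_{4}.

m[1,4] = min over k∈[1,3] of m[1,k]+m[k+1,4]+p_{0}·p_k·p_{4}.
k=1: 0 + 89880 + 79·105·100 = 919380; k=2: 945630 + 45600 + 79·114·100 = 1891830; k=3: 81060 + 0 + 79·4·100 = 112660.
Minimum: 112660 at k=3.

112660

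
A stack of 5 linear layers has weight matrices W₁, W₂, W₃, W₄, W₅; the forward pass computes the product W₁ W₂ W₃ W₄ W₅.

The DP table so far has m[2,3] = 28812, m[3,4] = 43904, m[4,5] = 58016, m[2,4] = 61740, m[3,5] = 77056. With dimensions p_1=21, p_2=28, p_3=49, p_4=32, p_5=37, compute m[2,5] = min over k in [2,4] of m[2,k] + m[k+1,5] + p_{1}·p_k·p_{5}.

86604

m[2,5] = min over k∈[2,4] of m[2,k]+m[k+1,5]+p_{1}·p_k·p_{5}.
k=2: 0 + 77056 + 21·28·37 = 98812; k=3: 28812 + 58016 + 21·49·37 = 124901; k=4: 61740 + 0 + 21·32·37 = 86604.
Minimum: 86604 at k=4.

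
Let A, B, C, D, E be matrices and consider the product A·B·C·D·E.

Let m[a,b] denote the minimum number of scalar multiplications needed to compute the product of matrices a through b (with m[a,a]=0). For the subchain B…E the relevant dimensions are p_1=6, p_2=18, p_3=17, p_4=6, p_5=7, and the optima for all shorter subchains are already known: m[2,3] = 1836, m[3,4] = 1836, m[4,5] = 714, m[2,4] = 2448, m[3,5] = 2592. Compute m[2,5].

m[2,5] = min over k∈[2,4] of m[2,k]+m[k+1,5]+p_{1}·p_k·p_{5}.
k=2: 0 + 2592 + 6·18·7 = 3348; k=3: 1836 + 714 + 6·17·7 = 3264; k=4: 2448 + 0 + 6·6·7 = 2700.
Minimum: 2700 at k=4.

2700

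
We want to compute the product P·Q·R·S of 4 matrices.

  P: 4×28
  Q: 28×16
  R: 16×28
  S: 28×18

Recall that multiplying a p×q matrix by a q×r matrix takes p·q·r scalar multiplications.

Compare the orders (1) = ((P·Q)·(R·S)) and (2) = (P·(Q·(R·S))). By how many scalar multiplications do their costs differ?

7136

Order (1) = ((P·Q)·(R·S)): (P·Q): 4×28 by 28×16 → 4×16, cost 4·28·16 = 1792; (R·S): 16×28 by 28×18 → 16×18, cost 16·28·18 = 8064; ((P·Q)·(R·S)): 4×16 by 16×18 → 4×18, cost 4·16·18 = 1152; cumulative 11008. Total 11008.
Order (2) = (P·(Q·(R·S))): (R·S): 16×28 by 28×18 → 16×18, cost 16·28·18 = 8064; (Q·(R·S)): 28×16 by 16×18 → 28×18, cost 28·16·18 = 8064; cumulative 16128; (P·(Q·(R·S))): 4×28 by 28×18 → 4×18, cost 4·28·18 = 2016; cumulative 18144. Total 18144.
Difference: |11008 − 18144| = 7136.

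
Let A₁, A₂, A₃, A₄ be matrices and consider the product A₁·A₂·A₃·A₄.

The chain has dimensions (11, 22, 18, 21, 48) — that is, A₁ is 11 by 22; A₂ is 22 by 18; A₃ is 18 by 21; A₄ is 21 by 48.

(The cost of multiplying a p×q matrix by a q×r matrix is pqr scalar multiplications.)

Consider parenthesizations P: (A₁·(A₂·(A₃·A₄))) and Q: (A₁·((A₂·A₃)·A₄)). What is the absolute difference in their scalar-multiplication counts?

6660

Order P = (A₁·(A₂·(A₃·A₄))): (A₃·A₄): 18×21 by 21×48 → 18×48, cost 18·21·48 = 18144; (A₂·(A₃·A₄)): 22×18 by 18×48 → 22×48, cost 22·18·48 = 19008; cumulative 37152; (A₁·(A₂·(A₃·A₄))): 11×22 by 22×48 → 11×48, cost 11·22·48 = 11616; cumulative 48768. Total 48768.
Order Q = (A₁·((A₂·A₃)·A₄)): (A₂·A₃): 22×18 by 18×21 → 22×21, cost 22·18·21 = 8316; ((A₂·A₃)·A₄): 22×21 by 21×48 → 22×48, cost 22·21·48 = 22176; cumulative 30492; (A₁·((A₂·A₃)·A₄)): 11×22 by 22×48 → 11×48, cost 11·22·48 = 11616; cumulative 42108. Total 42108.
Difference: |48768 − 42108| = 6660.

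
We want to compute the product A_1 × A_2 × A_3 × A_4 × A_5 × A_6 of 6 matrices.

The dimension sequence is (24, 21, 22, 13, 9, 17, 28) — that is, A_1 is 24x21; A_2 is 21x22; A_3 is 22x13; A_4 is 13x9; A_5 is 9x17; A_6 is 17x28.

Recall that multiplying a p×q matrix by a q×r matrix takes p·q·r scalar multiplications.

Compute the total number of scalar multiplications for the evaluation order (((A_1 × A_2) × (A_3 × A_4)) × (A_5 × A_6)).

28746

(A_1 × A_2): 24×21 by 21×22 → 24×22, cost 24·21·22 = 11088
(A_3 × A_4): 22×13 by 13×9 → 22×9, cost 22·13·9 = 2574
((A_1 × A_2) × (A_3 × A_4)): 24×22 by 22×9 → 24×9, cost 24·22·9 = 4752; cumulative 18414
(A_5 × A_6): 9×17 by 17×28 → 9×28, cost 9·17·28 = 4284
(((A_1 × A_2) × (A_3 × A_4)) × (A_5 × A_6)): 24×9 by 9×28 → 24×28, cost 24·9·28 = 6048; cumulative 28746
Total: 28746 scalar multiplications.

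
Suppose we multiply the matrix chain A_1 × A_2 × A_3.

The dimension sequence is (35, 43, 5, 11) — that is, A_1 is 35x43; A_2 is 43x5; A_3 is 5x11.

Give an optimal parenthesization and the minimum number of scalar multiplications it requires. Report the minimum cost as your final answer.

9450

(A_1 × (A_2 × A_3)): cost 18920.
((A_1 × A_2) × A_3): cost 9450.
Optimal: ((A_1 × A_2) × A_3) with cost 9450.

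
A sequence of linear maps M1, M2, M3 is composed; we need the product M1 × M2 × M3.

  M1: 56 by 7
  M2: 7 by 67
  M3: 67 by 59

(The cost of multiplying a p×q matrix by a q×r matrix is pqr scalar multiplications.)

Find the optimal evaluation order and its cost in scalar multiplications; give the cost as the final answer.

50799

(M1 × (M2 × M3)): cost 50799.
((M1 × M2) × M3): cost 247632.
Optimal: (M1 × (M2 × M3)) with cost 50799.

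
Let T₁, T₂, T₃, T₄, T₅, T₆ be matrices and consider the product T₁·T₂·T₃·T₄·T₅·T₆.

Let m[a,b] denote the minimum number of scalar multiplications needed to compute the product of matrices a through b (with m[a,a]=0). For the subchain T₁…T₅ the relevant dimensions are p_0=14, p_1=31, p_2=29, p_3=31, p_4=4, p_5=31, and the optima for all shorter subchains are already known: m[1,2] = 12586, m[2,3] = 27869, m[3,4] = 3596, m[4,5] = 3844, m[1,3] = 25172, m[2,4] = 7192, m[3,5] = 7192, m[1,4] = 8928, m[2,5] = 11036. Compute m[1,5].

m[1,5] = min over k∈[1,4] of m[1,k]+m[k+1,5]+p_{0}·p_k·p_{5}.
k=1: 0 + 11036 + 14·31·31 = 24490; k=2: 12586 + 7192 + 14·29·31 = 32364; k=3: 25172 + 3844 + 14·31·31 = 42470; k=4: 8928 + 0 + 14·4·31 = 10664.
Minimum: 10664 at k=4.

10664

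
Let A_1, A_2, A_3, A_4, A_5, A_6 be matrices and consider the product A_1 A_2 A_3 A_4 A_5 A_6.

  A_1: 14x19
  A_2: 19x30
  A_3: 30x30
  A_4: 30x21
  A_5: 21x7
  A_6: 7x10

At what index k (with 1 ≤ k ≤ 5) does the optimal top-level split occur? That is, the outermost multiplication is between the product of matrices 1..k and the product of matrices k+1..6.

Adjacent pairs: A_1A_2 = 14·19·30 = 7980; A_2A_3 = 19·30·30 = 17100; A_3A_4 = 30·30·21 = 18900; A_4A_5 = 30·21·7 = 4410; A_5A_6 = 21·7·10 = 1470.
Length 3: A_1..A_3: k=1: 0+17100+14·19·30=25080; k=2: 7980+0+14·30·30=20580 → min 20580 | A_2..A_4: k=2: 0+18900+19·30·21=30870; k=3: 17100+0+19·30·21=29070 → min 29070 | A_3..A_5: k=3: 0+4410+30·30·7=10710; k=4: 18900+0+30·21·7=23310 → min 10710 | A_4..A_6: k=4: 0+1470+30·21·10=7770; k=5: 4410+0+30·7·10=6510 → min 6510.
Length 4: A_1..A_4: k=1: 0+29070+14·19·21=34656; k=2: 7980+18900+14·30·21=35700; k=3: 20580+0+14·30·21=29400 → min 29400 | A_2..A_5: k=2: 0+10710+19·30·7=14700; k=3: 17100+4410+19·30·7=25500; k=4: 29070+0+19·21·7=31863 → min 14700 | A_3..A_6: k=3: 0+6510+30·30·10=15510; k=4: 18900+1470+30·21·10=26670; k=5: 10710+0+30·7·10=12810 → min 12810.
Length 5: A_1..A_5: k=1: 0+14700+14·19·7=16562; k=2: 7980+10710+14·30·7=21630; k=3: 20580+4410+14·30·7=27930; k=4: 29400+0+14·21·7=31458 → min 16562 | A_2..A_6: k=2: 0+12810+19·30·10=18510; k=3: 17100+6510+19·30·10=29310; k=4: 29070+1470+19·21·10=34530; k=5: 14700+0+19·7·10=16030 → min 16030.
Top-level splits: k=1: (A_1..A_1)·(A_2..A_6) → 0+16030+14·19·10 = 18690; k=2: (A_1..A_2)·(A_3..A_6) → 7980+12810+14·30·10 = 24990; k=3: (A_1..A_3)·(A_4..A_6) → 20580+6510+14·30·10 = 31290; k=4: (A_1..A_4)·(A_5..A_6) → 29400+1470+14·21·10 = 33810; k=5: (A_1..A_5)·(A_6..A_6) → 16562+0+14·7·10 = 17542.
Best split is after A_5, i.e. k = 5.

5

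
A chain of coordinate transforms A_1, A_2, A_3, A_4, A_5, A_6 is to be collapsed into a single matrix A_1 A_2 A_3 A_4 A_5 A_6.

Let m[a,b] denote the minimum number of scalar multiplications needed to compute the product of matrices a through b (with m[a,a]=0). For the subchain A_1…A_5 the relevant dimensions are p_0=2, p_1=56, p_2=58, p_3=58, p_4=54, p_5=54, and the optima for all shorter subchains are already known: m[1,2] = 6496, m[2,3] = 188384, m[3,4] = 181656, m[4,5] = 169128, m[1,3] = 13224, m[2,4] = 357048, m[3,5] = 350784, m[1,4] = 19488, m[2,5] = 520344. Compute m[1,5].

25320

m[1,5] = min over k∈[1,4] of m[1,k]+m[k+1,5]+p_{0}·p_k·p_{5}.
k=1: 0 + 520344 + 2·56·54 = 526392; k=2: 6496 + 350784 + 2·58·54 = 363544; k=3: 13224 + 169128 + 2·58·54 = 188616; k=4: 19488 + 0 + 2·54·54 = 25320.
Minimum: 25320 at k=4.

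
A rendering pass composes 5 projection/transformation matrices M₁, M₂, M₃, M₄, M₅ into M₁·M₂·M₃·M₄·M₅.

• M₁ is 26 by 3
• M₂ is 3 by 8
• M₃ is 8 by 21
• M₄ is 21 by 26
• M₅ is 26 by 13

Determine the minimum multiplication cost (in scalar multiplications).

Adjacent pairs: M₁M₂ = 26·3·8 = 624; M₂M₃ = 3·8·21 = 504; M₃M₄ = 8·21·26 = 4368; M₄M₅ = 21·26·13 = 7098.
Length 3: M₁..M₃: k=1: 0+504+26·3·21=2142; k=2: 624+0+26·8·21=4992 → min 2142 | M₂..M₄: k=2: 0+4368+3·8·26=4992; k=3: 504+0+3·21·26=2142 → min 2142 | M₃..M₅: k=3: 0+7098+8·21·13=9282; k=4: 4368+0+8·26·13=7072 → min 7072.
Length 4: M₁..M₄: k=1: 0+2142+26·3·26=4170; k=2: 624+4368+26·8·26=10400; k=3: 2142+0+26·21·26=16338 → min 4170 | M₂..M₅: k=2: 0+7072+3·8·13=7384; k=3: 504+7098+3·21·13=8421; k=4: 2142+0+3·26·13=3156 → min 3156.
Length 5: M₁..M₅: k=1: 0+3156+26·3·13=4170; k=2: 624+7072+26·8·13=10400; k=3: 2142+7098+26·21·13=16338; k=4: 4170+0+26·26·13=12958 → min 4170.
Optimal order: (M₁·(((M₂·M₃)·M₄)·M₅)) with cost 4170.

4170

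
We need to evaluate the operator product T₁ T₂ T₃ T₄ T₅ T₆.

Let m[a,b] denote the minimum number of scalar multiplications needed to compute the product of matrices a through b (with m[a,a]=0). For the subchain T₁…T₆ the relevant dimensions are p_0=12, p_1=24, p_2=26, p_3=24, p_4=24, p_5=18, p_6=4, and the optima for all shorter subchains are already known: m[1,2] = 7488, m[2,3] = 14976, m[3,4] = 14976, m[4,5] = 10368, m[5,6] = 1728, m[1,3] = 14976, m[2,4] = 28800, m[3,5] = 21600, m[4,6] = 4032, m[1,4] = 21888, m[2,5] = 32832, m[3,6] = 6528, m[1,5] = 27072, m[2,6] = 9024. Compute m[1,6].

10176

m[1,6] = min over k∈[1,5] of m[1,k]+m[k+1,6]+p_{0}·p_k·p_{6}.
k=1: 0 + 9024 + 12·24·4 = 10176; k=2: 7488 + 6528 + 12·26·4 = 15264; k=3: 14976 + 4032 + 12·24·4 = 20160; k=4: 21888 + 1728 + 12·24·4 = 24768; k=5: 27072 + 0 + 12·18·4 = 27936.
Minimum: 10176 at k=1.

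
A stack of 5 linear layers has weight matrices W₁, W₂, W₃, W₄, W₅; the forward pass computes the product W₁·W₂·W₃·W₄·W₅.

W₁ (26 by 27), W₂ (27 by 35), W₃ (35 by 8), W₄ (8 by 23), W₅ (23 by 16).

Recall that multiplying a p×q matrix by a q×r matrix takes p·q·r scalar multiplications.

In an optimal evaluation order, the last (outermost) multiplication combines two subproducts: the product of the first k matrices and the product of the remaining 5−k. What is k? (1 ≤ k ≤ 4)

3

Adjacent pairs: W₁W₂ = 26·27·35 = 24570; W₂W₃ = 27·35·8 = 7560; W₃W₄ = 35·8·23 = 6440; W₄W₅ = 8·23·16 = 2944.
Length 3: W₁..W₃: k=1: 0+7560+26·27·8=13176; k=2: 24570+0+26·35·8=31850 → min 13176 | W₂..W₄: k=2: 0+6440+27·35·23=28175; k=3: 7560+0+27·8·23=12528 → min 12528 | W₃..W₅: k=3: 0+2944+35·8·16=7424; k=4: 6440+0+35·23·16=19320 → min 7424.
Length 4: W₁..W₄: k=1: 0+12528+26·27·23=28674; k=2: 24570+6440+26·35·23=51940; k=3: 13176+0+26·8·23=17960 → min 17960 | W₂..W₅: k=2: 0+7424+27·35·16=22544; k=3: 7560+2944+27·8·16=13960; k=4: 12528+0+27·23·16=22464 → min 13960.
Top-level splits: k=1: (W₁..W₁)·(W₂..W₅) → 0+13960+26·27·16 = 25192; k=2: (W₁..W₂)·(W₃..W₅) → 24570+7424+26·35·16 = 46554; k=3: (W₁..W₃)·(W₄..W₅) → 13176+2944+26·8·16 = 19448; k=4: (W₁..W₄)·(W₅..W₅) → 17960+0+26·23·16 = 27528.
Best split is after W₃, i.e. k = 3.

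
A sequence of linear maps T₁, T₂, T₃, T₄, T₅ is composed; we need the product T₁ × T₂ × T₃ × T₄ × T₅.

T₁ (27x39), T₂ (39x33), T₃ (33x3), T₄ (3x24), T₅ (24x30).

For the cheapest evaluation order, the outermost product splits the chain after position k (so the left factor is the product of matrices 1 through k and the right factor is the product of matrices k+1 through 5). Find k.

Adjacent pairs: T₁T₂ = 27·39·33 = 34749; T₂T₃ = 39·33·3 = 3861; T₃T₄ = 33·3·24 = 2376; T₄T₅ = 3·24·30 = 2160.
Length 3: T₁..T₃: k=1: 0+3861+27·39·3=7020; k=2: 34749+0+27·33·3=37422 → min 7020 | T₂..T₄: k=2: 0+2376+39·33·24=33264; k=3: 3861+0+39·3·24=6669 → min 6669 | T₃..T₅: k=3: 0+2160+33·3·30=5130; k=4: 2376+0+33·24·30=26136 → min 5130.
Length 4: T₁..T₄: k=1: 0+6669+27·39·24=31941; k=2: 34749+2376+27·33·24=58509; k=3: 7020+0+27·3·24=8964 → min 8964 | T₂..T₅: k=2: 0+5130+39·33·30=43740; k=3: 3861+2160+39·3·30=9531; k=4: 6669+0+39·24·30=34749 → min 9531.
Top-level splits: k=1: (T₁..T₁)·(T₂..T₅) → 0+9531+27·39·30 = 41121; k=2: (T₁..T₂)·(T₃..T₅) → 34749+5130+27·33·30 = 66609; k=3: (T₁..T₃)·(T₄..T₅) → 7020+2160+27·3·30 = 11610; k=4: (T₁..T₄)·(T₅..T₅) → 8964+0+27·24·30 = 28404.
Best split is after T₃, i.e. k = 3.

3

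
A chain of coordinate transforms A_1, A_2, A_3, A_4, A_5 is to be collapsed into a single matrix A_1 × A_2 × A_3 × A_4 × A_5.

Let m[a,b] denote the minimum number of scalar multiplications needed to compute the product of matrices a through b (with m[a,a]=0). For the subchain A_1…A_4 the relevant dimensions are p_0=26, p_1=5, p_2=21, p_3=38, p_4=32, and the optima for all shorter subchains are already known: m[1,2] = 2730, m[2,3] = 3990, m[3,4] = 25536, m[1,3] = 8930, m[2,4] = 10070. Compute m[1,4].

m[1,4] = min over k∈[1,3] of m[1,k]+m[k+1,4]+p_{0}·p_k·p_{4}.
k=1: 0 + 10070 + 26·5·32 = 14230; k=2: 2730 + 25536 + 26·21·32 = 45738; k=3: 8930 + 0 + 26·38·32 = 40546.
Minimum: 14230 at k=1.

14230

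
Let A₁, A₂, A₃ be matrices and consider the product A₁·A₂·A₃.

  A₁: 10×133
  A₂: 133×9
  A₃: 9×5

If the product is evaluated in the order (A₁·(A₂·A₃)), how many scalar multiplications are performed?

(A₂·A₃): 133×9 by 9×5 → 133×5, cost 133·9·5 = 5985
(A₁·(A₂·A₃)): 10×133 by 133×5 → 10×5, cost 10·133·5 = 6650; cumulative 12635
Total: 12635 scalar multiplications.

12635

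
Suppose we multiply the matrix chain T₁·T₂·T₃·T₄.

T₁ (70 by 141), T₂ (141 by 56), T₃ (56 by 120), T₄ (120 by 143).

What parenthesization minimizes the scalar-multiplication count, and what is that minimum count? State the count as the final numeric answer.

Adjacent pairs: T₁T₂ = 70·141·56 = 552720; T₂T₃ = 141·56·120 = 947520; T₃T₄ = 56·120·143 = 960960.
Length 3: T₁..T₃: k=1: 0+947520+70·141·120=2131920; k=2: 552720+0+70·56·120=1023120 → min 1023120 | T₂..T₄: k=2: 0+960960+141·56·143=2090088; k=3: 947520+0+141·120·143=3367080 → min 2090088.
Length 4: T₁..T₄: k=1: 0+2090088+70·141·143=3501498; k=2: 552720+960960+70·56·143=2074240; k=3: 1023120+0+70·120·143=2224320 → min 2074240.
Optimal parenthesization: ((T₁·T₂)·(T₃·T₄)) with cost 2074240.

2074240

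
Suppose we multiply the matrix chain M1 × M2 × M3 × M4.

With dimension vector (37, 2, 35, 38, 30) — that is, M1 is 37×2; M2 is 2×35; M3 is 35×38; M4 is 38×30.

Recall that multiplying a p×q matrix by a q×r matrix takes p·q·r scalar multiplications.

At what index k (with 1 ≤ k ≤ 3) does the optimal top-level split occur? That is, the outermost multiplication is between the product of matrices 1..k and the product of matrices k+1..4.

1

Adjacent pairs: M1M2 = 37·2·35 = 2590; M2M3 = 2·35·38 = 2660; M3M4 = 35·38·30 = 39900.
Length 3: M1..M3: k=1: 0+2660+37·2·38=5472; k=2: 2590+0+37·35·38=51800 → min 5472 | M2..M4: k=2: 0+39900+2·35·30=42000; k=3: 2660+0+2·38·30=4940 → min 4940.
Top-level splits: k=1: (M1..M1)·(M2..M4) → 0+4940+37·2·30 = 7160; k=2: (M1..M2)·(M3..M4) → 2590+39900+37·35·30 = 81340; k=3: (M1..M3)·(M4..M4) → 5472+0+37·38·30 = 47652.
Best split is after M1, i.e. k = 1.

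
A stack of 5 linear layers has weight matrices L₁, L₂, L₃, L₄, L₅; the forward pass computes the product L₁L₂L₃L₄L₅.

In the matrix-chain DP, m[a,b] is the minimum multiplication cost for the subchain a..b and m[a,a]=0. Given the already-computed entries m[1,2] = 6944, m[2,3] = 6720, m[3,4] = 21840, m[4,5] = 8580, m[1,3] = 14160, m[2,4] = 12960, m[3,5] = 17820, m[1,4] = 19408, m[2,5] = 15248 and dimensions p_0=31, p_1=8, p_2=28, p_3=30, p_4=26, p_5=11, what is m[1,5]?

m[1,5] = min over k∈[1,4] of m[1,k]+m[k+1,5]+p_{0}·p_k·p_{5}.
k=1: 0 + 15248 + 31·8·11 = 17976; k=2: 6944 + 17820 + 31·28·11 = 34312; k=3: 14160 + 8580 + 31·30·11 = 32970; k=4: 19408 + 0 + 31·26·11 = 28274.
Minimum: 17976 at k=1.

17976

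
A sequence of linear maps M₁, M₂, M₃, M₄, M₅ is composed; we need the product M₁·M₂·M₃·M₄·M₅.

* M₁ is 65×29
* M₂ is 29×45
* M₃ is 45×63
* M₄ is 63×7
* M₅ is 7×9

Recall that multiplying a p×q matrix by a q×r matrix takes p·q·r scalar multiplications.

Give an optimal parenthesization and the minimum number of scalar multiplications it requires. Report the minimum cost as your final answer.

46270

Adjacent pairs: M₁M₂ = 65·29·45 = 84825; M₂M₃ = 29·45·63 = 82215; M₃M₄ = 45·63·7 = 19845; M₄M₅ = 63·7·9 = 3969.
Length 3: M₁..M₃: k=1: 0+82215+65·29·63=200970; k=2: 84825+0+65·45·63=269100 → min 200970 | M₂..M₄: k=2: 0+19845+29·45·7=28980; k=3: 82215+0+29·63·7=95004 → min 28980 | M₃..M₅: k=3: 0+3969+45·63·9=29484; k=4: 19845+0+45·7·9=22680 → min 22680.
Length 4: M₁..M₄: k=1: 0+28980+65·29·7=42175; k=2: 84825+19845+65·45·7=125145; k=3: 200970+0+65·63·7=229635 → min 42175 | M₂..M₅: k=2: 0+22680+29·45·9=34425; k=3: 82215+3969+29·63·9=102627; k=4: 28980+0+29·7·9=30807 → min 30807.
Length 5: M₁..M₅: k=1: 0+30807+65·29·9=47772; k=2: 84825+22680+65·45·9=133830; k=3: 200970+3969+65·63·9=241794; k=4: 42175+0+65·7·9=46270 → min 46270.
Optimal parenthesization: ((M₁·(M₂·(M₃·M₄)))·M₅) with cost 46270.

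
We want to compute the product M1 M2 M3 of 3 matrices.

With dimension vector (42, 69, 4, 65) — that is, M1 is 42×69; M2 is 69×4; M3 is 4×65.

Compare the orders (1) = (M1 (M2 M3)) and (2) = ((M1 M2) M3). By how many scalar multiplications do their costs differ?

183798

Order (1) = (M1 (M2 M3)): (M2 M3): 69×4 by 4×65 → 69×65, cost 69·4·65 = 17940; (M1 (M2 M3)): 42×69 by 69×65 → 42×65, cost 42·69·65 = 188370; cumulative 206310. Total 206310.
Order (2) = ((M1 M2) M3): (M1 M2): 42×69 by 69×4 → 42×4, cost 42·69·4 = 11592; ((M1 M2) M3): 42×4 by 4×65 → 42×65, cost 42·4·65 = 10920; cumulative 22512. Total 22512.
Difference: |206310 − 22512| = 183798.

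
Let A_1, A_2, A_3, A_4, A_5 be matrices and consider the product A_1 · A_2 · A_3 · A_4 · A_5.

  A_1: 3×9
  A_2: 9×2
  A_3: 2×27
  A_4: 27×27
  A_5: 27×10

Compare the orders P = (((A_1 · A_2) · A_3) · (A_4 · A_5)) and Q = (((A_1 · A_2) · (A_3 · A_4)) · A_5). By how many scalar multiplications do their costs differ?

Order P = (((A_1 · A_2) · A_3) · (A_4 · A_5)): (A_1 · A_2): 3×9 by 9×2 → 3×2, cost 3·9·2 = 54; ((A_1 · A_2) · A_3): 3×2 by 2×27 → 3×27, cost 3·2·27 = 162; cumulative 216; (A_4 · A_5): 27×27 by 27×10 → 27×10, cost 27·27·10 = 7290; (((A_1 · A_2) · A_3) · (A_4 · A_5)): 3×27 by 27×10 → 3×10, cost 3·27·10 = 810; cumulative 8316. Total 8316.
Order Q = (((A_1 · A_2) · (A_3 · A_4)) · A_5): (A_1 · A_2): 3×9 by 9×2 → 3×2, cost 3·9·2 = 54; (A_3 · A_4): 2×27 by 27×27 → 2×27, cost 2·27·27 = 1458; ((A_1 · A_2) · (A_3 · A_4)): 3×2 by 2×27 → 3×27, cost 3·2·27 = 162; cumulative 1674; (((A_1 · A_2) · (A_3 · A_4)) · A_5): 3×27 by 27×10 → 3×10, cost 3·27·10 = 810; cumulative 2484. Total 2484.
Difference: |8316 − 2484| = 5832.

5832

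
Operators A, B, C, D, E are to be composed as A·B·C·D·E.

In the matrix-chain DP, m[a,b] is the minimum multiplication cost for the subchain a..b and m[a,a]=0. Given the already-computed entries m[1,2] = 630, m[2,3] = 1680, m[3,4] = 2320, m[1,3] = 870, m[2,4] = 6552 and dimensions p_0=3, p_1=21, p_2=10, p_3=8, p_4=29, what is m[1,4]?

1566

m[1,4] = min over k∈[1,3] of m[1,k]+m[k+1,4]+p_{0}·p_k·p_{4}.
k=1: 0 + 6552 + 3·21·29 = 8379; k=2: 630 + 2320 + 3·10·29 = 3820; k=3: 870 + 0 + 3·8·29 = 1566.
Minimum: 1566 at k=3.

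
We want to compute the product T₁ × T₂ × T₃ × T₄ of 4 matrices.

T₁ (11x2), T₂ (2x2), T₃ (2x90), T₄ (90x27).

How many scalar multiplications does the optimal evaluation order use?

5498

Adjacent pairs: T₁T₂ = 11·2·2 = 44; T₂T₃ = 2·2·90 = 360; T₃T₄ = 2·90·27 = 4860.
Length 3: T₁..T₃: k=1: 0+360+11·2·90=2340; k=2: 44+0+11·2·90=2024 → min 2024 | T₂..T₄: k=2: 0+4860+2·2·27=4968; k=3: 360+0+2·90·27=5220 → min 4968.
Length 4: T₁..T₄: k=1: 0+4968+11·2·27=5562; k=2: 44+4860+11·2·27=5498; k=3: 2024+0+11·90·27=28754 → min 5498.
Optimal order: ((T₁ × T₂) × (T₃ × T₄)) with cost 5498.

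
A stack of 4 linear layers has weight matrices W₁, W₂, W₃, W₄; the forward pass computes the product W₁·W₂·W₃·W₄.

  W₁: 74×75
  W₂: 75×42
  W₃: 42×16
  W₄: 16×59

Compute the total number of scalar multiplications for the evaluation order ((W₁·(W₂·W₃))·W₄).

209056

(W₂·W₃): 75×42 by 42×16 → 75×16, cost 75·42·16 = 50400
(W₁·(W₂·W₃)): 74×75 by 75×16 → 74×16, cost 74·75·16 = 88800; cumulative 139200
((W₁·(W₂·W₃))·W₄): 74×16 by 16×59 → 74×59, cost 74·16·59 = 69856; cumulative 209056
Total: 209056 scalar multiplications.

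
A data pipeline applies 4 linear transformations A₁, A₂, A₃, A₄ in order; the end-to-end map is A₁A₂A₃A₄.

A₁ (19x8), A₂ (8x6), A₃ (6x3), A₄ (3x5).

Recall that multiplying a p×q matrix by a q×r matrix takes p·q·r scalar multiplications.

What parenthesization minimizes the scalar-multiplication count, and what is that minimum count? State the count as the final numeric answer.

885

Adjacent pairs: A₁A₂ = 19·8·6 = 912; A₂A₃ = 8·6·3 = 144; A₃A₄ = 6·3·5 = 90.
Length 3: A₁..A₃: k=1: 0+144+19·8·3=600; k=2: 912+0+19·6·3=1254 → min 600 | A₂..A₄: k=2: 0+90+8·6·5=330; k=3: 144+0+8·3·5=264 → min 264.
Length 4: A₁..A₄: k=1: 0+264+19·8·5=1024; k=2: 912+90+19·6·5=1572; k=3: 600+0+19·3·5=885 → min 885.
Optimal parenthesization: ((A₁(A₂A₃))A₄) with cost 885.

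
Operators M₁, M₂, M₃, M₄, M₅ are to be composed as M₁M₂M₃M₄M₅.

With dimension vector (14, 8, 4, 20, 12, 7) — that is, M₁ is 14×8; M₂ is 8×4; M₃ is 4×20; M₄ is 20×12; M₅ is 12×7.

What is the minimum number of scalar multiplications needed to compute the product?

Adjacent pairs: M₁M₂ = 14·8·4 = 448; M₂M₃ = 8·4·20 = 640; M₃M₄ = 4·20·12 = 960; M₄M₅ = 20·12·7 = 1680.
Length 3: M₁..M₃: k=1: 0+640+14·8·20=2880; k=2: 448+0+14·4·20=1568 → min 1568 | M₂..M₄: k=2: 0+960+8·4·12=1344; k=3: 640+0+8·20·12=2560 → min 1344 | M₃..M₅: k=3: 0+1680+4·20·7=2240; k=4: 960+0+4·12·7=1296 → min 1296.
Length 4: M₁..M₄: k=1: 0+1344+14·8·12=2688; k=2: 448+960+14·4·12=2080; k=3: 1568+0+14·20·12=4928 → min 2080 | M₂..M₅: k=2: 0+1296+8·4·7=1520; k=3: 640+1680+8·20·7=3440; k=4: 1344+0+8·12·7=2016 → min 1520.
Length 5: M₁..M₅: k=1: 0+1520+14·8·7=2304; k=2: 448+1296+14·4·7=2136; k=3: 1568+1680+14·20·7=5208; k=4: 2080+0+14·12·7=3256 → min 2136.
Optimal order: ((M₁M₂)((M₃M₄)M₅)) with cost 2136.

2136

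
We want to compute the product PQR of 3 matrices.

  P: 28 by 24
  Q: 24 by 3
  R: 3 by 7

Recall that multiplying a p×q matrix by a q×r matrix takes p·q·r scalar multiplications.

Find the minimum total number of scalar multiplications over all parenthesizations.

Order (P(QR)): (QR): 24×3 by 3×7 → 24×7, cost 24·3·7 = 504; (P(QR)): 28×24 by 24×7 → 28×7, cost 28·24·7 = 4704; cumulative 5208. Total 5208.
Order ((PQ)R): (PQ): 28×24 by 24×3 → 28×3, cost 28·24·3 = 2016; ((PQ)R): 28×3 by 3×7 → 28×7, cost 28·3·7 = 588; cumulative 2604. Total 2604.
Minimum: 2604.

2604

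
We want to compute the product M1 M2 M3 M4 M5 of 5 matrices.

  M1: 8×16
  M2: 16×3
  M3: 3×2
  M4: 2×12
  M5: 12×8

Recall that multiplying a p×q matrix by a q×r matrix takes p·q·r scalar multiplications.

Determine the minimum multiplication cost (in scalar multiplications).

Adjacent pairs: M1M2 = 8·16·3 = 384; M2M3 = 16·3·2 = 96; M3M4 = 3·2·12 = 72; M4M5 = 2·12·8 = 192.
Length 3: M1..M3: k=1: 0+96+8·16·2=352; k=2: 384+0+8·3·2=432 → min 352 | M2..M4: k=2: 0+72+16·3·12=648; k=3: 96+0+16·2·12=480 → min 480 | M3..M5: k=3: 0+192+3·2·8=240; k=4: 72+0+3·12·8=360 → min 240.
Length 4: M1..M4: k=1: 0+480+8·16·12=2016; k=2: 384+72+8·3·12=744; k=3: 352+0+8·2·12=544 → min 544 | M2..M5: k=2: 0+240+16·3·8=624; k=3: 96+192+16·2·8=544; k=4: 480+0+16·12·8=2016 → min 544.
Length 5: M1..M5: k=1: 0+544+8·16·8=1568; k=2: 384+240+8·3·8=816; k=3: 352+192+8·2·8=672; k=4: 544+0+8·12·8=1312 → min 672.
Optimal order: ((M1 (M2 M3)) (M4 M5)) with cost 672.

672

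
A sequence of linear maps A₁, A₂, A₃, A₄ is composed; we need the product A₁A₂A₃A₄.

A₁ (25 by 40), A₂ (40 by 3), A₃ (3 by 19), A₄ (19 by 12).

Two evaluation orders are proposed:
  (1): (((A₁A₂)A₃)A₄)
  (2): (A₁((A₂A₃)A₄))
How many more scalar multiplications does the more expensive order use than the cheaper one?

13275

Order (1) = (((A₁A₂)A₃)A₄): (A₁A₂): 25×40 by 40×3 → 25×3, cost 25·40·3 = 3000; ((A₁A₂)A₃): 25×3 by 3×19 → 25×19, cost 25·3·19 = 1425; cumulative 4425; (((A₁A₂)A₃)A₄): 25×19 by 19×12 → 25×12, cost 25·19·12 = 5700; cumulative 10125. Total 10125.
Order (2) = (A₁((A₂A₃)A₄)): (A₂A₃): 40×3 by 3×19 → 40×19, cost 40·3·19 = 2280; ((A₂A₃)A₄): 40×19 by 19×12 → 40×12, cost 40·19·12 = 9120; cumulative 11400; (A₁((A₂A₃)A₄)): 25×40 by 40×12 → 25×12, cost 25·40·12 = 12000; cumulative 23400. Total 23400.
Difference: |10125 − 23400| = 13275.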